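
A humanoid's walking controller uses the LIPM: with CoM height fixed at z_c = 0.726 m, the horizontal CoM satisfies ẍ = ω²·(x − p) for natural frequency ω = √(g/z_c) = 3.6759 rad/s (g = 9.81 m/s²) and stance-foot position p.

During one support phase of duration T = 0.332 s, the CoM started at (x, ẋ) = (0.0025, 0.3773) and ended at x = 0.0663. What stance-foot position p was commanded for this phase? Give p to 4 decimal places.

p = 0.1153

ωT = 3.6759·0.332 = 1.220399; cosh(ωT) = 1.841826, sinh(ωT) = 1.546713
x(T) = p + (x₀−p)·cosh(ωT) + (ẋ₀/ω)·sinh(ωT) ⇒ p·(1 − cosh) = x(T) − x₀·cosh − (ẋ₀/ω)·sinh
numerator   = 0.0663 − (0.0025)·1.841826 − (0.3773/3.6759)·1.546713 = -0.097062
denominator = 1 − 1.841826 = -0.841826
p = -0.097062 / -0.841826 = 0.1153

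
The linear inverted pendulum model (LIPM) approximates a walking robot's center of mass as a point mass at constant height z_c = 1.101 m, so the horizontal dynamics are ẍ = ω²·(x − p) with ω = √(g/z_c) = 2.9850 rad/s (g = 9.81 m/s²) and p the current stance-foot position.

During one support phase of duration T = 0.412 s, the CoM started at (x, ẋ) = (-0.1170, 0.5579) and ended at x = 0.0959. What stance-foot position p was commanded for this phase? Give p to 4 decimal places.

p = -0.0242

ωT = 2.9850·0.412 = 1.229820; cosh(ωT) = 1.856479, sinh(ωT) = 1.564134
x(T) = p + (x₀−p)·cosh(ωT) + (ẋ₀/ω)·sinh(ωT) ⇒ p·(1 − cosh) = x(T) − x₀·cosh − (ẋ₀/ω)·sinh
numerator   = 0.0959 − (-0.1170)·1.856479 − (0.5579/2.9850)·1.564134 = 0.020770
denominator = 1 − 1.856479 = -0.856479
p = 0.020770 / -0.856479 = -0.0242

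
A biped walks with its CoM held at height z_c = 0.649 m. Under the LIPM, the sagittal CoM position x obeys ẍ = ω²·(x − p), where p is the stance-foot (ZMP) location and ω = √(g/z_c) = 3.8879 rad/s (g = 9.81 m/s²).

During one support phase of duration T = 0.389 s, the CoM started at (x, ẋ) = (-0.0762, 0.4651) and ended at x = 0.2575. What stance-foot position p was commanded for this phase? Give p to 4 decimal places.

ωT = 3.8879·0.389 = 1.512393; cosh(ωT) = 2.378979, sinh(ωT) = 2.158597
x(T) = p + (x₀−p)·cosh(ωT) + (ẋ₀/ω)·sinh(ωT) ⇒ p·(1 − cosh) = x(T) − x₀·cosh − (ẋ₀/ω)·sinh
numerator   = 0.2575 − (-0.0762)·2.378979 − (0.4651/3.8879)·2.158597 = 0.180550
denominator = 1 − 2.378979 = -1.378979
p = 0.180550 / -1.378979 = -0.1309

p = -0.1309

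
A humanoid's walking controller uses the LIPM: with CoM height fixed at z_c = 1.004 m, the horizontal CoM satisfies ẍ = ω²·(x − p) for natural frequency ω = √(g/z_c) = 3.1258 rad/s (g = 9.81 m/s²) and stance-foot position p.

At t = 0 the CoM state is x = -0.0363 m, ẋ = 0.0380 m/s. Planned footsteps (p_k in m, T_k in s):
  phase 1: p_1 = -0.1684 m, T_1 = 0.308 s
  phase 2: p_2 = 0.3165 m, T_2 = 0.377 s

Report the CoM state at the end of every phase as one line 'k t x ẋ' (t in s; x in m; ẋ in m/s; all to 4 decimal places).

phase 1: p=-0.1684, T=0.308, ωT=0.962746, cosh=1.500361, sinh=1.118518; start (x,ẋ)=(-0.036300, 0.038000) → end (x,ẋ)=(0.043395, 0.518870)
phase 2: p=0.3165, T=0.377, ωT=1.178427, cosh=1.778510, sinh=1.470748; start (x,ẋ)=(0.043395, 0.518870) → end (x,ẋ)=(0.074919, -0.332718)

1 0.3080 0.0434 0.5189
2 0.6850 0.0749 -0.3327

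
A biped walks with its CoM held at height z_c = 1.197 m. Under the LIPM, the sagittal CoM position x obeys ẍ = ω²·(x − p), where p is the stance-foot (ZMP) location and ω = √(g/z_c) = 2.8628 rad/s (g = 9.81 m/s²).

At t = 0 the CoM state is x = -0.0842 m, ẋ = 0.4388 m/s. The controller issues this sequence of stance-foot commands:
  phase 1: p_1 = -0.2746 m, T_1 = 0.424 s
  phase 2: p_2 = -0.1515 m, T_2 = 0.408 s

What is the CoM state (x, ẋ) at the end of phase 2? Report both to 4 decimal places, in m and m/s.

phase 1: p=-0.2746, T=0.424, ωT=1.213827, cosh=1.831701, sinh=1.534643; start (x,ẋ)=(-0.084200, 0.438800) → end (x,ẋ)=(0.309381, 1.640249)
phase 2: p=-0.1515, T=0.408, ωT=1.168022, cosh=1.763304, sinh=1.452323; start (x,ẋ)=(0.309381, 1.640249) → end (x,ẋ)=(1.493285, 4.808466)

x = 1.4933, ẋ = 4.8085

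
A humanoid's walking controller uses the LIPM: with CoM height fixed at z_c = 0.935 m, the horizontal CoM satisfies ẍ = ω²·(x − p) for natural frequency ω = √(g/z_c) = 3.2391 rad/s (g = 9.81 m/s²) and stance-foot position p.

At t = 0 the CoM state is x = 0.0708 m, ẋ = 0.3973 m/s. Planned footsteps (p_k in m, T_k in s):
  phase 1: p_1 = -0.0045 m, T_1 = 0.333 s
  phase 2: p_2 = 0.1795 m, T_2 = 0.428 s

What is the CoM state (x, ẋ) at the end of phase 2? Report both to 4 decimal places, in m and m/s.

x = 0.9508, ẋ = 2.6602

phase 1: p=-0.0045, T=0.333, ωT=1.078620, cosh=1.640342, sinh=1.300278; start (x,ẋ)=(0.070800, 0.397300) → end (x,ẋ)=(0.278507, 0.968851)
phase 2: p=0.1795, T=0.428, ωT=1.386335, cosh=2.125076, sinh=1.875086; start (x,ẋ)=(0.278507, 0.968851) → end (x,ẋ)=(0.950756, 2.660208)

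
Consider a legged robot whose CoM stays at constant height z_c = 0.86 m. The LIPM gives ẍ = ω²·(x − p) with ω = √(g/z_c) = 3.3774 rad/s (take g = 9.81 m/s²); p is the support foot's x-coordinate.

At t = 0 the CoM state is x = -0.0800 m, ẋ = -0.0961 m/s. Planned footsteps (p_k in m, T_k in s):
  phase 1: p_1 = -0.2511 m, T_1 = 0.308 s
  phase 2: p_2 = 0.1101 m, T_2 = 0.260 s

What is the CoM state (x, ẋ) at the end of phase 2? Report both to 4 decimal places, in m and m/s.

phase 1: p=-0.2511, T=0.308, ωT=1.040239, cosh=1.591632, sinh=1.238262; start (x,ẋ)=(-0.080000, -0.096100) → end (x,ẋ)=(-0.014005, 0.562602)
phase 2: p=0.1101, T=0.260, ωT=0.878124, cosh=1.410971, sinh=0.995410; start (x,ẋ)=(-0.014005, 0.562602) → end (x,ẋ)=(0.100805, 0.376588)

x = 0.1008, ẋ = 0.3766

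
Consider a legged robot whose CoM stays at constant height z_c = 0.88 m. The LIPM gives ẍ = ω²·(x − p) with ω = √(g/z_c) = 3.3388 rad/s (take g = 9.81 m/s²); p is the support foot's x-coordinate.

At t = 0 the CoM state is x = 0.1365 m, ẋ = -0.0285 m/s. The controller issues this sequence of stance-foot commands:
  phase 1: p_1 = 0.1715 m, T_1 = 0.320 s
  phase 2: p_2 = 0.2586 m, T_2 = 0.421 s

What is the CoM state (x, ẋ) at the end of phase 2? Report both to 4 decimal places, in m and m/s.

phase 1: p=0.1715, T=0.320, ωT=1.068416, cosh=1.627159, sinh=1.283606; start (x,ẋ)=(0.136500, -0.028500) → end (x,ẋ)=(0.103593, -0.196374)
phase 2: p=0.2586, T=0.421, ωT=1.405635, cosh=2.161663, sinh=1.916452; start (x,ẋ)=(0.103593, -0.196374) → end (x,ẋ)=(-0.189191, -1.416332)

x = -0.1892, ẋ = -1.4163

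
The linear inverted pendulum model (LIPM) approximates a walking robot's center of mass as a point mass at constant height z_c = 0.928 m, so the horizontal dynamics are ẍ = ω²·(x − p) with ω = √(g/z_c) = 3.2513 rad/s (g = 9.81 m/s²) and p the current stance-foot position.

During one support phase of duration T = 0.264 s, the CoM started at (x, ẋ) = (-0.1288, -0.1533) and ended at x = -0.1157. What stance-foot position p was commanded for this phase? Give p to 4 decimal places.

ωT = 3.2513·0.264 = 0.858343; cosh(ωT) = 1.391556, sinh(ωT) = 0.967692
x(T) = p + (x₀−p)·cosh(ωT) + (ẋ₀/ω)·sinh(ωT) ⇒ p·(1 − cosh) = x(T) − x₀·cosh − (ẋ₀/ω)·sinh
numerator   = -0.1157 − (-0.1288)·1.391556 − (-0.1533/3.2513)·0.967692 = 0.109159
denominator = 1 − 1.391556 = -0.391556
p = 0.109159 / -0.391556 = -0.2788

p = -0.2788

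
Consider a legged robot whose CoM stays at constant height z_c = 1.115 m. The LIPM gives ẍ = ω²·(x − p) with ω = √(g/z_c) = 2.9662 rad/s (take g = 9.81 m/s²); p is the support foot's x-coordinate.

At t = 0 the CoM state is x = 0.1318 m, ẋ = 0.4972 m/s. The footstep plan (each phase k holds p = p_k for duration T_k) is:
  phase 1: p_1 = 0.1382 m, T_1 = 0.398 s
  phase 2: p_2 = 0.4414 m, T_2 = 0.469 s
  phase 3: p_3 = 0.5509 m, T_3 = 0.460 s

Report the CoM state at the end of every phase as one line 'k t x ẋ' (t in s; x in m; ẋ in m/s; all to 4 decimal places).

phase 1: p=0.1382, T=0.398, ωT=1.180548, cosh=1.781634, sinh=1.474523; start (x,ẋ)=(0.131800, 0.497200) → end (x,ẋ)=(0.373960, 0.857836)
phase 2: p=0.4414, T=0.469, ωT=1.391148, cosh=2.134125, sinh=1.885336; start (x,ẋ)=(0.373960, 0.857836) → end (x,ẋ)=(0.842721, 1.453586)
phase 3: p=0.5509, T=0.460, ωT=1.364452, cosh=2.084549, sinh=1.829029; start (x,ẋ)=(0.842721, 1.453586) → end (x,ẋ)=(2.055530, 4.613276)

1 0.3980 0.3740 0.8578
2 0.8670 0.8427 1.4536
3 1.3270 2.0555 4.6133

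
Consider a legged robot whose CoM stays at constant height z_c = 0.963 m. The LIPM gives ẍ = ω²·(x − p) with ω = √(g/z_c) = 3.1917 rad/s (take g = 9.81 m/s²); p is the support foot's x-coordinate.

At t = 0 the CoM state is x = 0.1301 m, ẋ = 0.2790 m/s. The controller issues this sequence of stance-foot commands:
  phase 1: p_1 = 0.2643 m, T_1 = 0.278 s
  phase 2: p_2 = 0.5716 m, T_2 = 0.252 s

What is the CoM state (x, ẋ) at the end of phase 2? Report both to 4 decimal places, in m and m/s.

phase 1: p=0.2643, T=0.278, ωT=0.887293, cosh=1.420157, sinh=1.008388; start (x,ẋ)=(0.130100, 0.279000) → end (x,ẋ)=(0.161862, -0.035695)
phase 2: p=0.5716, T=0.252, ωT=0.804308, cosh=1.341274, sinh=0.893876; start (x,ẋ)=(0.161862, -0.035695) → end (x,ẋ)=(0.012033, -1.216852)

x = 0.0120, ẋ = -1.2169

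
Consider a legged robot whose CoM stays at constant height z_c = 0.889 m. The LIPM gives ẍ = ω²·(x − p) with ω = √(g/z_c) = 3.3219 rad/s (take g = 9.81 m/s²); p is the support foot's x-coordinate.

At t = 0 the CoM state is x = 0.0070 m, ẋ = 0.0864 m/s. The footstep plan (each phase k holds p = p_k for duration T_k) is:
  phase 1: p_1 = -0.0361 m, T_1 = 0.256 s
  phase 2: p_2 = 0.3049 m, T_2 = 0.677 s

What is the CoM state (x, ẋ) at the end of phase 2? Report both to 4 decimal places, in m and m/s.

phase 1: p=-0.0361, T=0.256, ωT=0.850406, cosh=1.383920, sinh=0.956678; start (x,ẋ)=(0.007000, 0.086400) → end (x,ẋ)=(0.048429, 0.256542)
phase 2: p=0.3049, T=0.677, ωT=2.248926, cosh=4.791533, sinh=4.686021; start (x,ẋ)=(0.048429, 0.256542) → end (x,ẋ)=(-0.562098, -2.763118)

x = -0.5621, ẋ = -2.7631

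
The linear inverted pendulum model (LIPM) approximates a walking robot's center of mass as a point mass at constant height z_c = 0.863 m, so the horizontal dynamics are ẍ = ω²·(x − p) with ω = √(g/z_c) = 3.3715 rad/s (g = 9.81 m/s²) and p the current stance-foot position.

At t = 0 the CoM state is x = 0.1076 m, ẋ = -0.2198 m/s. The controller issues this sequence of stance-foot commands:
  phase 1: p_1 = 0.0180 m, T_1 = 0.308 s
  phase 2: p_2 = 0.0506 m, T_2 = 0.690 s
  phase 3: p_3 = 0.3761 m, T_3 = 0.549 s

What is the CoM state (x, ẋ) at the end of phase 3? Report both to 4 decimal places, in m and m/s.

phase 1: p=0.0180, T=0.308, ωT=1.038422, cosh=1.589384, sinh=1.235372; start (x,ẋ)=(0.107600, -0.219800) → end (x,ẋ)=(0.079871, 0.023842)
phase 2: p=0.0506, T=0.690, ωT=2.326335, cosh=5.168997, sinh=5.071344; start (x,ẋ)=(0.079871, 0.023842) → end (x,ẋ)=(0.237763, 0.623710)
phase 3: p=0.3761, T=0.549, ωT=1.850954, cosh=3.261487, sinh=3.104400; start (x,ẋ)=(0.237763, 0.623710) → end (x,ẋ)=(0.499213, 0.586319)

x = 0.4992, ẋ = 0.5863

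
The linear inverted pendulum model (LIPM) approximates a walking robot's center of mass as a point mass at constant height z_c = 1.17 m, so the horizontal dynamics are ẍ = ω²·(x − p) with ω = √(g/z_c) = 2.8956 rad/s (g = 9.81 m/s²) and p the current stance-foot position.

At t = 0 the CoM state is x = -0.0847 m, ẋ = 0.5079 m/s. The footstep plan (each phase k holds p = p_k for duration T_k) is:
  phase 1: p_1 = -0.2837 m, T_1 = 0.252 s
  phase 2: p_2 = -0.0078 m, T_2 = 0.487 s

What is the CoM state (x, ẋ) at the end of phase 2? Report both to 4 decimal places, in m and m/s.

phase 1: p=-0.2837, T=0.252, ωT=0.729691, cosh=1.278249, sinh=0.796191; start (x,ẋ)=(-0.084700, 0.507900) → end (x,ẋ)=(0.110327, 1.108007)
phase 2: p=-0.0078, T=0.487, ωT=1.410157, cosh=2.170352, sinh=1.926247; start (x,ẋ)=(0.110327, 1.108007) → end (x,ẋ)=(0.985659, 3.063634)

x = 0.9857, ẋ = 3.0636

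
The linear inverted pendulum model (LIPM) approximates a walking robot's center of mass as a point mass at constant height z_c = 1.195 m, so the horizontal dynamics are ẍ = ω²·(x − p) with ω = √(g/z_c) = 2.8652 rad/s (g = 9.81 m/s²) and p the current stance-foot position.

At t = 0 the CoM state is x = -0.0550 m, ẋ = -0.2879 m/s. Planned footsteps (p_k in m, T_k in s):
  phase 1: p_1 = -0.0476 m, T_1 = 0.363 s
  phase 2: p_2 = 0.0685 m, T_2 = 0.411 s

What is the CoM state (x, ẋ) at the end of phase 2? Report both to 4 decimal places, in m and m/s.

phase 1: p=-0.0476, T=0.363, ωT=1.040068, cosh=1.591420, sinh=1.237989; start (x,ẋ)=(-0.055000, -0.287900) → end (x,ẋ)=(-0.183772, -0.484418)
phase 2: p=0.0685, T=0.411, ωT=1.177597, cosh=1.777291, sinh=1.469273; start (x,ẋ)=(-0.183772, -0.484418) → end (x,ẋ)=(-0.628269, -1.922955)

x = -0.6283, ẋ = -1.9230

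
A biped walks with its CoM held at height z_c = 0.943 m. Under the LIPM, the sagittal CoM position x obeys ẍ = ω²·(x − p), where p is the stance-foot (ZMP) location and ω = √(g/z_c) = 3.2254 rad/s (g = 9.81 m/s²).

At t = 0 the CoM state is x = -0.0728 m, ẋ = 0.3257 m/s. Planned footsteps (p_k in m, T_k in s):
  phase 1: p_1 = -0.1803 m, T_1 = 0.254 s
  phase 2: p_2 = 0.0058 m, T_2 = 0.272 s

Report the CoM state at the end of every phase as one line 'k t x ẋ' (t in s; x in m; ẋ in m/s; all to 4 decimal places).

1 0.2540 0.0576 0.7582
2 0.5260 0.3126 1.2354

phase 1: p=-0.1803, T=0.254, ωT=0.819252, cosh=1.354781, sinh=0.914020; start (x,ẋ)=(-0.072800, 0.325700) → end (x,ẋ)=(0.057636, 0.758171)
phase 2: p=0.0058, T=0.272, ωT=0.877309, cosh=1.410160, sinh=0.994260; start (x,ẋ)=(0.057636, 0.758171) → end (x,ẋ)=(0.312611, 1.235376)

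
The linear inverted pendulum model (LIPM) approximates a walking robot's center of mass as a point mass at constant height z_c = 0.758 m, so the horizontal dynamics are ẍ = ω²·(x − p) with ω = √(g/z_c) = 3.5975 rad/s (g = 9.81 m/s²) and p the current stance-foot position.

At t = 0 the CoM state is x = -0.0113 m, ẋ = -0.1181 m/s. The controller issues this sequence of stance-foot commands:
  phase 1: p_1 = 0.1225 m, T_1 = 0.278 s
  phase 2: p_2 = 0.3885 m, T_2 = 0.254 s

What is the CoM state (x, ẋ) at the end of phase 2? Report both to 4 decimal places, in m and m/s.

phase 1: p=0.1225, T=0.278, ωT=1.000105, cosh=1.543204, sinh=1.175363; start (x,ẋ)=(-0.011300, -0.118100) → end (x,ẋ)=(-0.122566, -0.748008)
phase 2: p=0.3885, T=0.254, ωT=0.913765, cosh=1.447353, sinh=1.046341; start (x,ẋ)=(-0.122566, -0.748008) → end (x,ẋ)=(-0.568752, -3.006392)

x = -0.5688, ẋ = -3.0064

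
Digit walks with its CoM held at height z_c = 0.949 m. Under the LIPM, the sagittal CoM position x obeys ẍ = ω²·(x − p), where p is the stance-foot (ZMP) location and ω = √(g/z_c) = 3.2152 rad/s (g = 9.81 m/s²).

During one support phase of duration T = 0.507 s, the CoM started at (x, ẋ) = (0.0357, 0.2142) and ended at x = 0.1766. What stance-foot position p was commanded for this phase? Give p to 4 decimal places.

p = 0.0494

ωT = 3.2152·0.507 = 1.630106; cosh(ωT) = 2.650163, sinh(ωT) = 2.454255
x(T) = p + (x₀−p)·cosh(ωT) + (ẋ₀/ω)·sinh(ωT) ⇒ p·(1 − cosh) = x(T) − x₀·cosh − (ẋ₀/ω)·sinh
numerator   = 0.1766 − (0.0357)·2.650163 − (0.2142/3.2152)·2.454255 = -0.081516
denominator = 1 − 2.650163 = -1.650163
p = -0.081516 / -1.650163 = 0.0494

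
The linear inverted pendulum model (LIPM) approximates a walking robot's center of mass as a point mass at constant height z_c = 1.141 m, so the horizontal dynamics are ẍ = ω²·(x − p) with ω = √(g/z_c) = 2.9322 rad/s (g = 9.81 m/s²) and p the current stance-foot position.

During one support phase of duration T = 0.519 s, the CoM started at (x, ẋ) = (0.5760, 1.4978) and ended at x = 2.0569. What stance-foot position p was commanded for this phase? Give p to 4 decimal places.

p = 0.3139

ωT = 2.9322·0.519 = 1.521812; cosh(ωT) = 2.399416, sinh(ωT) = 2.181100
x(T) = p + (x₀−p)·cosh(ωT) + (ẋ₀/ω)·sinh(ωT) ⇒ p·(1 − cosh) = x(T) − x₀·cosh − (ẋ₀/ω)·sinh
numerator   = 2.0569 − (0.5760)·2.399416 − (1.4978/2.9322)·2.181100 = -0.439294
denominator = 1 − 2.399416 = -1.399416
p = -0.439294 / -1.399416 = 0.3139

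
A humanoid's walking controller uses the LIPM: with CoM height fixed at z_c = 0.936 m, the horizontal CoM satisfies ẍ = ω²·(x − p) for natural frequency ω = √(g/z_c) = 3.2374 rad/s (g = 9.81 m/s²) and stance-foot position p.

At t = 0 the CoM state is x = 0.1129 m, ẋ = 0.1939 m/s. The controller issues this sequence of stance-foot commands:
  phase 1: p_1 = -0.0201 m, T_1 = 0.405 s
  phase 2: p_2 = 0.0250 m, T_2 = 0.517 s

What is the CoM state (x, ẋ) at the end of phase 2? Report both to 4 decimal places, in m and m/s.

x = 1.8105, ẋ = 5.7958

phase 1: p=-0.0201, T=0.405, ωT=1.311147, cosh=1.989969, sinh=1.720458; start (x,ẋ)=(0.112900, 0.193900) → end (x,ẋ)=(0.347611, 1.126640)
phase 2: p=0.0250, T=0.517, ωT=1.673736, cosh=2.759798, sinh=2.572252; start (x,ẋ)=(0.347611, 1.126640) → end (x,ẋ)=(1.810503, 5.795808)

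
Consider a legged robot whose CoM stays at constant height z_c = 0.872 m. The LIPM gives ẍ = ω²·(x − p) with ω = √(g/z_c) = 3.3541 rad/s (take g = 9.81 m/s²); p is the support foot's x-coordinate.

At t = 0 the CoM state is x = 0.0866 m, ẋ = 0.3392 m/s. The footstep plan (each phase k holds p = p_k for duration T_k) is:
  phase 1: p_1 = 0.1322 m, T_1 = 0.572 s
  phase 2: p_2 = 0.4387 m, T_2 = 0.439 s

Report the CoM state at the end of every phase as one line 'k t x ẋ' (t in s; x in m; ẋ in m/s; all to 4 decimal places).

phase 1: p=0.1322, T=0.572, ωT=1.918545, cosh=3.478931, sinh=3.332111; start (x,ẋ)=(0.086600, 0.339200) → end (x,ẋ)=(0.310537, 0.670417)
phase 2: p=0.4387, T=0.439, ωT=1.472450, cosh=2.294633, sinh=2.065270; start (x,ẋ)=(0.310537, 0.670417) → end (x,ẋ)=(0.557419, 0.650561)

1 0.5720 0.3105 0.6704
2 1.0110 0.5574 0.6506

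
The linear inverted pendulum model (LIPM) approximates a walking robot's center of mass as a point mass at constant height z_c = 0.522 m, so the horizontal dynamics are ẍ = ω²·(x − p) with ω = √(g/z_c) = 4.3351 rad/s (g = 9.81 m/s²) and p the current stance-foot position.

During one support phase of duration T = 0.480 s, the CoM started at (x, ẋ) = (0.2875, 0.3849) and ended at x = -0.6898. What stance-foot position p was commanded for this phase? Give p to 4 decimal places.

p = 0.7202

ωT = 4.3351·0.480 = 2.080848; cosh(ωT) = 4.068042, sinh(ωT) = 3.943218
x(T) = p + (x₀−p)·cosh(ωT) + (ẋ₀/ω)·sinh(ωT) ⇒ p·(1 − cosh) = x(T) − x₀·cosh − (ẋ₀/ω)·sinh
numerator   = -0.6898 − (0.2875)·4.068042 − (0.3849/4.3351)·3.943218 = -2.209468
denominator = 1 − 4.068042 = -3.068042
p = -2.209468 / -3.068042 = 0.7202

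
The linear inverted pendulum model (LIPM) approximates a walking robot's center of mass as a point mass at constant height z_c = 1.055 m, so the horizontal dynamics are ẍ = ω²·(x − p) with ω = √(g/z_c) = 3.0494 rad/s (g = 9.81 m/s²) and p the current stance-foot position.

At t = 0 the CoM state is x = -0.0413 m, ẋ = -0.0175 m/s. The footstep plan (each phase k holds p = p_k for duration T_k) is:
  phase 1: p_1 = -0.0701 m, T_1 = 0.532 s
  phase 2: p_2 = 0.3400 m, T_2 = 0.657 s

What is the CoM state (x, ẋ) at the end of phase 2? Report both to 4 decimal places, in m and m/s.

phase 1: p=-0.0701, T=0.532, ωT=1.622281, cosh=2.631038, sinh=2.433590; start (x,ẋ)=(-0.041300, -0.017500) → end (x,ẋ)=(-0.008292, 0.167681)
phase 2: p=0.3400, T=0.657, ωT=2.003456, cosh=3.774752, sinh=3.639883; start (x,ẋ)=(-0.008292, 0.167681) → end (x,ẋ)=(-0.774565, -3.232899)

x = -0.7746, ẋ = -3.2329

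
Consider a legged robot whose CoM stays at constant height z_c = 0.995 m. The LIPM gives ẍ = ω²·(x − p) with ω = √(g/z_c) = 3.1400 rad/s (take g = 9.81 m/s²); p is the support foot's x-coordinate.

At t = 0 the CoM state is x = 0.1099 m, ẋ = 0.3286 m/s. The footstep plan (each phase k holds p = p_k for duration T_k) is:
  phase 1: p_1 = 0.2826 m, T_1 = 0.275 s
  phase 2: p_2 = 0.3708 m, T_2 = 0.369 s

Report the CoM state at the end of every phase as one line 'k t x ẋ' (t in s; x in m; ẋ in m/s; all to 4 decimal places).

phase 1: p=0.2826, T=0.275, ωT=0.863500, cosh=1.396565, sinh=0.974881; start (x,ẋ)=(0.109900, 0.328600) → end (x,ẋ)=(0.143434, -0.069745)
phase 2: p=0.3708, T=0.369, ωT=1.158660, cosh=1.749784, sinh=1.435878; start (x,ẋ)=(0.143434, -0.069745) → end (x,ẋ)=(-0.058935, -1.147153)

1 0.2750 0.1434 -0.0697
2 0.6440 -0.0589 -1.1472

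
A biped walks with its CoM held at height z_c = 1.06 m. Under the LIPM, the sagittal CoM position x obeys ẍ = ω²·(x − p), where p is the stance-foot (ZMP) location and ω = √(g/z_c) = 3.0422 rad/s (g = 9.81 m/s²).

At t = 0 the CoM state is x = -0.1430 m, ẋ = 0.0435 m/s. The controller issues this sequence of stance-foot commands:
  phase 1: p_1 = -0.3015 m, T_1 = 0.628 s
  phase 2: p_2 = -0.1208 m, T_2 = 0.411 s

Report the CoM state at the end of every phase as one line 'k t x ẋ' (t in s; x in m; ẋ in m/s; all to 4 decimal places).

1 0.6280 0.2929 1.7434
2 1.0390 1.5791 5.3104

phase 1: p=-0.3015, T=0.628, ωT=1.910502, cosh=3.452242, sinh=3.304235; start (x,ẋ)=(-0.143000, 0.043500) → end (x,ẋ)=(0.292927, 1.743437)
phase 2: p=-0.1208, T=0.411, ωT=1.250344, cosh=1.888975, sinh=1.602569; start (x,ẋ)=(0.292927, 1.743437) → end (x,ẋ)=(1.579128, 5.310369)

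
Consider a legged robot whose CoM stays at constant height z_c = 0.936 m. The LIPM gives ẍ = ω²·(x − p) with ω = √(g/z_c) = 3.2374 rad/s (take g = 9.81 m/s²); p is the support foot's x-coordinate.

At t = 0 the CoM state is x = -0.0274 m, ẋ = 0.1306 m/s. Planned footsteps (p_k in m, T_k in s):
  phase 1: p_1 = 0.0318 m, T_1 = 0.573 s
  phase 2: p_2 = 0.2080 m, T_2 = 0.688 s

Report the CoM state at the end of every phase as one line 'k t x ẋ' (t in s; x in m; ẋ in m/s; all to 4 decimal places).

1 0.5730 -0.0363 -0.1699
2 1.2610 -1.1785 -4.4217

phase 1: p=0.0318, T=0.573, ωT=1.855030, cosh=3.274170, sinh=3.117722; start (x,ẋ)=(-0.027400, 0.130600) → end (x,ẋ)=(-0.036259, -0.169917)
phase 2: p=0.2080, T=0.688, ωT=2.227331, cosh=4.691448, sinh=4.583632; start (x,ẋ)=(-0.036259, -0.169917) → end (x,ẋ)=(-1.178503, -4.421728)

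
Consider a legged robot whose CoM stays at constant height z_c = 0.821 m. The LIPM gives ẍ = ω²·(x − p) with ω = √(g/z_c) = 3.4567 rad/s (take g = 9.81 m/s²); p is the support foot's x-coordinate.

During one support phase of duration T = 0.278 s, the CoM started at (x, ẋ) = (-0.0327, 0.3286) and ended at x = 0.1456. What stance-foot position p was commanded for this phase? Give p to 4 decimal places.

p = -0.1776

ωT = 3.4567·0.278 = 0.960963; cosh(ωT) = 1.498368, sinh(ωT) = 1.115844
x(T) = p + (x₀−p)·cosh(ωT) + (ẋ₀/ω)·sinh(ωT) ⇒ p·(1 − cosh) = x(T) − x₀·cosh − (ẋ₀/ω)·sinh
numerator   = 0.1456 − (-0.0327)·1.498368 − (0.3286/3.4567)·1.115844 = 0.088523
denominator = 1 − 1.498368 = -0.498368
p = 0.088523 / -0.498368 = -0.1776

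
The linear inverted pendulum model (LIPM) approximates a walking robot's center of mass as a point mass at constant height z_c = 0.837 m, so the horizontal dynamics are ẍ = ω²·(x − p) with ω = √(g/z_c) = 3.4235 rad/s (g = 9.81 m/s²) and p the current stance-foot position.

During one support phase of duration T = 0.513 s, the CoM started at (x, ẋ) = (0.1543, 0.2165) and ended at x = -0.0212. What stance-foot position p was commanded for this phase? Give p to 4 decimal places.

p = 0.3325

ωT = 3.4235·0.513 = 1.756256; cosh(ωT) = 2.981702, sinh(ωT) = 2.809012
x(T) = p + (x₀−p)·cosh(ωT) + (ẋ₀/ω)·sinh(ωT) ⇒ p·(1 − cosh) = x(T) − x₀·cosh − (ẋ₀/ω)·sinh
numerator   = -0.0212 − (0.1543)·2.981702 − (0.2165/3.4235)·2.809012 = -0.658917
denominator = 1 − 2.981702 = -1.981702
p = -0.658917 / -1.981702 = 0.3325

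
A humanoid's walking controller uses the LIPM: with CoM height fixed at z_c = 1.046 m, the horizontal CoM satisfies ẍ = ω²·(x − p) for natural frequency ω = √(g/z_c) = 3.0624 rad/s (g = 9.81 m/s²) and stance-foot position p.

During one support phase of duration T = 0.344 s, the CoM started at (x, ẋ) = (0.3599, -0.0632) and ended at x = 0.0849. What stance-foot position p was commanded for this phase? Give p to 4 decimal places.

ωT = 3.0624·0.344 = 1.053466; cosh(ωT) = 1.608149, sinh(ωT) = 1.259422
x(T) = p + (x₀−p)·cosh(ωT) + (ẋ₀/ω)·sinh(ωT) ⇒ p·(1 − cosh) = x(T) − x₀·cosh − (ẋ₀/ω)·sinh
numerator   = 0.0849 − (0.3599)·1.608149 − (-0.0632/3.0624)·1.259422 = -0.467882
denominator = 1 − 1.608149 = -0.608149
p = -0.467882 / -0.608149 = 0.7694

p = 0.7694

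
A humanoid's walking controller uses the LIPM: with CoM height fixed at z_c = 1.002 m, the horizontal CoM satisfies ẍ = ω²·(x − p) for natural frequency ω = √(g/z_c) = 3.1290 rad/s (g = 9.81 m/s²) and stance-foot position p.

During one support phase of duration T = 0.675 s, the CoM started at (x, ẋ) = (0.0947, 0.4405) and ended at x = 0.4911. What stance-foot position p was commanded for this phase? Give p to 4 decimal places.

ωT = 3.1290·0.675 = 2.112075; cosh(ωT) = 4.193180, sinh(ωT) = 4.072194
x(T) = p + (x₀−p)·cosh(ωT) + (ẋ₀/ω)·sinh(ωT) ⇒ p·(1 − cosh) = x(T) − x₀·cosh − (ẋ₀/ω)·sinh
numerator   = 0.4911 − (0.0947)·4.193180 − (0.4405/3.1290)·4.072194 = -0.479277
denominator = 1 − 4.193180 = -3.193180
p = -0.479277 / -3.193180 = 0.1501

p = 0.1501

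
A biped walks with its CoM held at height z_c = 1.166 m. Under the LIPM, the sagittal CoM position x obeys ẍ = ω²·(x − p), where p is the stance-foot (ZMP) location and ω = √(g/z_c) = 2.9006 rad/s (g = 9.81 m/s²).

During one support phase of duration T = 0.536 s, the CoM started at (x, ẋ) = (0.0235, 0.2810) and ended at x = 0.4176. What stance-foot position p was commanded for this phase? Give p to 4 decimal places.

ωT = 2.9006·0.536 = 1.554722; cosh(ωT) = 2.472508, sinh(ωT) = 2.261260
x(T) = p + (x₀−p)·cosh(ωT) + (ẋ₀/ω)·sinh(ωT) ⇒ p·(1 − cosh) = x(T) − x₀·cosh − (ẋ₀/ω)·sinh
numerator   = 0.4176 − (0.0235)·2.472508 − (0.2810/2.9006)·2.261260 = 0.140433
denominator = 1 − 2.472508 = -1.472508
p = 0.140433 / -1.472508 = -0.0954

p = -0.0954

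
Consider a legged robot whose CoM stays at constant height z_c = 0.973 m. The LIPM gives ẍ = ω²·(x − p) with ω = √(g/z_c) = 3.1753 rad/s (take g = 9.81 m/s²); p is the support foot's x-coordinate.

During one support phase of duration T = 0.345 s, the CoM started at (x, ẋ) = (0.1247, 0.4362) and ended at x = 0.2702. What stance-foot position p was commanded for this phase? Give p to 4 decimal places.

p = 0.1805

ωT = 3.1753·0.345 = 1.095479; cosh(ωT) = 1.662496, sinh(ωT) = 1.328117
x(T) = p + (x₀−p)·cosh(ωT) + (ẋ₀/ω)·sinh(ωT) ⇒ p·(1 − cosh) = x(T) − x₀·cosh − (ẋ₀/ω)·sinh
numerator   = 0.2702 − (0.1247)·1.662496 − (0.4362/3.1753)·1.328117 = -0.119561
denominator = 1 − 1.662496 = -0.662496
p = -0.119561 / -0.662496 = 0.1805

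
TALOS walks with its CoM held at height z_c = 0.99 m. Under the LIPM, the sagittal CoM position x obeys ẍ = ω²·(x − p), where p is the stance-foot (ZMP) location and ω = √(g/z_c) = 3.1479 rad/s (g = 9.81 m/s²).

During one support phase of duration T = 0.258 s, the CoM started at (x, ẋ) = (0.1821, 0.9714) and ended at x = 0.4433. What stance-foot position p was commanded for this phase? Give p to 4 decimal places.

ωT = 3.1479·0.258 = 0.812158; cosh(ωT) = 1.348332, sinh(ωT) = 0.904433
x(T) = p + (x₀−p)·cosh(ωT) + (ẋ₀/ω)·sinh(ωT) ⇒ p·(1 − cosh) = x(T) − x₀·cosh − (ẋ₀/ω)·sinh
numerator   = 0.4433 − (0.1821)·1.348332 − (0.9714/3.1479)·0.904433 = -0.081327
denominator = 1 − 1.348332 = -0.348332
p = -0.081327 / -0.348332 = 0.2335

p = 0.2335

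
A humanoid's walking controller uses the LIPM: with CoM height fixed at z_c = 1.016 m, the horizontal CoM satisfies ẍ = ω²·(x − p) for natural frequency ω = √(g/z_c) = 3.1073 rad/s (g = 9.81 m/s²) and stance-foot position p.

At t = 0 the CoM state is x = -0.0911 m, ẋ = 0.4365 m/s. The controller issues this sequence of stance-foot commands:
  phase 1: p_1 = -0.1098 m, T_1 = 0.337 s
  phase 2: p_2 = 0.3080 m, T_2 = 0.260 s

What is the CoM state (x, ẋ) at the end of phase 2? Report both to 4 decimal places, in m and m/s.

x = 0.2455, ẋ = 0.4437

phase 1: p=-0.1098, T=0.337, ωT=1.047160, cosh=1.600240, sinh=1.249307; start (x,ẋ)=(-0.091100, 0.436500) → end (x,ẋ)=(0.095622, 0.771098)
phase 2: p=0.3080, T=0.260, ωT=0.807898, cosh=1.344491, sinh=0.898697; start (x,ẋ)=(0.095622, 0.771098) → end (x,ẋ)=(0.245477, 0.443663)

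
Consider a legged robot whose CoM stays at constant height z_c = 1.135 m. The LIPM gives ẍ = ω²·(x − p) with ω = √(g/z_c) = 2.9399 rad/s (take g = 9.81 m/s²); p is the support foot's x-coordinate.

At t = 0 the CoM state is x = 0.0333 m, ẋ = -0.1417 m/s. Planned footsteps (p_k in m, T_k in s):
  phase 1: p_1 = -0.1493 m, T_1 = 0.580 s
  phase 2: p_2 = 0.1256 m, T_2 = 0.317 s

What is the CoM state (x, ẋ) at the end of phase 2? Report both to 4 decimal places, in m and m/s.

phase 1: p=-0.1493, T=0.580, ωT=1.705142, cosh=2.841957, sinh=2.660210; start (x,ẋ)=(0.033300, -0.141700) → end (x,ẋ)=(0.241422, 1.025364)
phase 2: p=0.1256, T=0.317, ωT=0.931948, cosh=1.466619, sinh=1.072833; start (x,ẋ)=(0.241422, 1.025364) → end (x,ẋ)=(0.669644, 1.869124)

x = 0.6696, ẋ = 1.8691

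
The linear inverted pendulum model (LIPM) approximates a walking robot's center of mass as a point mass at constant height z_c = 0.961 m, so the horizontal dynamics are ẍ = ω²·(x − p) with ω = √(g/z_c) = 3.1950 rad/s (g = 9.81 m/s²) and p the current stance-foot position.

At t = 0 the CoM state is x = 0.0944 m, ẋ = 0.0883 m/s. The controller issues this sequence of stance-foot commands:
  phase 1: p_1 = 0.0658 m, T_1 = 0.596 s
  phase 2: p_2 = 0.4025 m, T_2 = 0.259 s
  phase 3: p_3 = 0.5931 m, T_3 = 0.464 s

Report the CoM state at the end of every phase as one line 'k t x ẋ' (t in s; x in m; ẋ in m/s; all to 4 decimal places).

phase 1: p=0.0658, T=0.596, ωT=1.904220, cosh=3.431554, sinh=3.282615; start (x,ẋ)=(0.094400, 0.088300) → end (x,ẋ)=(0.254664, 0.602962)
phase 2: p=0.4025, T=0.259, ωT=0.827505, cosh=1.362371, sinh=0.925233; start (x,ẋ)=(0.254664, 0.602962) → end (x,ẋ)=(0.375703, 0.384436)
phase 3: p=0.5931, T=0.464, ωT=1.482480, cosh=2.315464, sinh=2.088390; start (x,ẋ)=(0.375703, 0.384436) → end (x,ẋ)=(0.341008, -0.560415)

1 0.5960 0.2547 0.6030
2 0.8550 0.3757 0.3844
3 1.3190 0.3410 -0.5604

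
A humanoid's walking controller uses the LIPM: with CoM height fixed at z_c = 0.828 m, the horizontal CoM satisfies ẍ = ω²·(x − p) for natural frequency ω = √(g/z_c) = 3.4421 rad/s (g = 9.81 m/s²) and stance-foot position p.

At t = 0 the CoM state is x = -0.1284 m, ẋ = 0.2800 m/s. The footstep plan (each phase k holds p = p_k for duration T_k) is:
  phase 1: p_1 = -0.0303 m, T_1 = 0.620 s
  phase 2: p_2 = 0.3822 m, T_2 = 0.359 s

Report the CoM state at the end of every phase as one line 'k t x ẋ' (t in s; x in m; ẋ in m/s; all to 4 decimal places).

phase 1: p=-0.0303, T=0.620, ωT=2.134102, cosh=4.283903, sinh=4.165552; start (x,ẋ)=(-0.128400, 0.280000) → end (x,ẋ)=(-0.111701, -0.207089)
phase 2: p=0.3822, T=0.359, ωT=1.235714, cosh=1.865731, sinh=1.575103; start (x,ẋ)=(-0.111701, -0.207089) → end (x,ẋ)=(-0.634050, -3.064139)

1 0.6200 -0.1117 -0.2071
2 0.9790 -0.6341 -3.0641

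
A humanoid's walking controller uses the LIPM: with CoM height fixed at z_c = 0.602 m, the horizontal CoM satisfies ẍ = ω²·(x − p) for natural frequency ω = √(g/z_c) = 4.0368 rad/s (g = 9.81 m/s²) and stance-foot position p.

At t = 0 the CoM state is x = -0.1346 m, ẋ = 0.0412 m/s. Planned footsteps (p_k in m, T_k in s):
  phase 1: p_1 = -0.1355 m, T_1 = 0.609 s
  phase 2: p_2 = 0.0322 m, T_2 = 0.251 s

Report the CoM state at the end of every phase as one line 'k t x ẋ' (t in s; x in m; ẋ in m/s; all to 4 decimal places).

phase 1: p=-0.1355, T=0.609, ωT=2.458411, cosh=5.885900, sinh=5.800329; start (x,ẋ)=(-0.134600, 0.041200) → end (x,ẋ)=(-0.071004, 0.263572)
phase 2: p=0.0322, T=0.251, ωT=1.013237, cosh=1.558772, sinh=1.195730; start (x,ẋ)=(-0.071004, 0.263572) → end (x,ẋ)=(-0.050599, -0.087308)

1 0.6090 -0.0710 0.2636
2 0.8600 -0.0506 -0.0873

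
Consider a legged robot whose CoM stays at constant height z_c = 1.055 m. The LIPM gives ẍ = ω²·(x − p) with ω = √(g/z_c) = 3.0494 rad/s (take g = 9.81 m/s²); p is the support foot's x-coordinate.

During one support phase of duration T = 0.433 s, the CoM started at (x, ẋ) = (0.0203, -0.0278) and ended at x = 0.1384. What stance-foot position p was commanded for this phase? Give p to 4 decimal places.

p = -0.1129

ωT = 3.0494·0.433 = 1.320390; cosh(ωT) = 2.005957, sinh(ωT) = 1.738926
x(T) = p + (x₀−p)·cosh(ωT) + (ẋ₀/ω)·sinh(ωT) ⇒ p·(1 − cosh) = x(T) − x₀·cosh − (ẋ₀/ω)·sinh
numerator   = 0.1384 − (0.0203)·2.005957 − (-0.0278/3.0494)·1.738926 = 0.113532
denominator = 1 − 2.005957 = -1.005957
p = 0.113532 / -1.005957 = -0.1129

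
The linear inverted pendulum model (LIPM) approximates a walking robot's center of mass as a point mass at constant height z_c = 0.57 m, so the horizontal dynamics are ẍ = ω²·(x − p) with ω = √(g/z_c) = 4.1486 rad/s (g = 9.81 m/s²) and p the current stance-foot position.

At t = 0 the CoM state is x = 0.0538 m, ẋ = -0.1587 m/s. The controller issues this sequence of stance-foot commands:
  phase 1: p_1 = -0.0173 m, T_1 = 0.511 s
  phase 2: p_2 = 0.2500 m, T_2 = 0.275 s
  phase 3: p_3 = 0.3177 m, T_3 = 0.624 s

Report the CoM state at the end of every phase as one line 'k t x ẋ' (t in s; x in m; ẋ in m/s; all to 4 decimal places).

1 0.5110 0.1261 0.5404
2 0.7860 0.2193 0.2095
3 1.4100 -0.0067 -1.2995

phase 1: p=-0.0173, T=0.511, ωT=2.119935, cosh=4.225316, sinh=4.105277; start (x,ẋ)=(0.053800, -0.158700) → end (x,ẋ)=(0.126077, 0.540357)
phase 2: p=0.2500, T=0.275, ωT=1.140865, cosh=1.724508, sinh=1.404966; start (x,ẋ)=(0.126077, 0.540357) → end (x,ẋ)=(0.219292, 0.209549)
phase 3: p=0.3177, T=0.624, ωT=2.588726, cosh=6.693961, sinh=6.618845; start (x,ẋ)=(0.219292, 0.209549) → end (x,ẋ)=(-0.006718, -1.299474)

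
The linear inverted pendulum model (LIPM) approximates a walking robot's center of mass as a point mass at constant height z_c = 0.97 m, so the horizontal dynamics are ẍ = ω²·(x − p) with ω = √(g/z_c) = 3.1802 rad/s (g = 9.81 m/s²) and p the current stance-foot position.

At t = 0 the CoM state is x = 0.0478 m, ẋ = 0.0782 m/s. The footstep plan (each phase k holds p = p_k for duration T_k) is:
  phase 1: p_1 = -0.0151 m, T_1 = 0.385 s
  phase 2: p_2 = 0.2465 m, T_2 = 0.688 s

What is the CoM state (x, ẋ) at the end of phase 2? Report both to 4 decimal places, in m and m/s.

phase 1: p=-0.0151, T=0.385, ωT=1.224377, cosh=1.847993, sinh=1.554053; start (x,ẋ)=(0.047800, 0.078200) → end (x,ẋ)=(0.139352, 0.455377)
phase 2: p=0.2465, T=0.688, ωT=2.187978, cosh=4.514652, sinh=4.402509; start (x,ẋ)=(0.139352, 0.455377) → end (x,ẋ)=(0.393167, 0.555712)

x = 0.3932, ẋ = 0.5557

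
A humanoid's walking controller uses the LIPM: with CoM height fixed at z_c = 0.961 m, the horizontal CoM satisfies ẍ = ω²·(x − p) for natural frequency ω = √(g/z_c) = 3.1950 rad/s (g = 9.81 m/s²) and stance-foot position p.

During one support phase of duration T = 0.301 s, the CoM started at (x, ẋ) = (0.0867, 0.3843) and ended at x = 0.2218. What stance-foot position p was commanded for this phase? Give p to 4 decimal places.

ωT = 3.1950·0.301 = 0.961695; cosh(ωT) = 1.499186, sinh(ωT) = 1.116941
x(T) = p + (x₀−p)·cosh(ωT) + (ẋ₀/ω)·sinh(ωT) ⇒ p·(1 − cosh) = x(T) − x₀·cosh − (ẋ₀/ω)·sinh
numerator   = 0.2218 − (0.0867)·1.499186 − (0.3843/3.1950)·1.116941 = -0.042527
denominator = 1 − 1.499186 = -0.499186
p = -0.042527 / -0.499186 = 0.0852

p = 0.0852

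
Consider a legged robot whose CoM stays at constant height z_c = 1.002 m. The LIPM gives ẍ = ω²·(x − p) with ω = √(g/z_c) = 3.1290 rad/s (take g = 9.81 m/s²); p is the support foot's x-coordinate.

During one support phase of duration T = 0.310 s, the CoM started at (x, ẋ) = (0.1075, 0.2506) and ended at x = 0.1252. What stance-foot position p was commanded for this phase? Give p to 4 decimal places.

ωT = 3.1290·0.310 = 0.969990; cosh(ωT) = 1.508502, sinh(ωT) = 1.129416
x(T) = p + (x₀−p)·cosh(ωT) + (ẋ₀/ω)·sinh(ωT) ⇒ p·(1 − cosh) = x(T) − x₀·cosh − (ẋ₀/ω)·sinh
numerator   = 0.1252 − (0.1075)·1.508502 − (0.2506/3.1290)·1.129416 = -0.127418
denominator = 1 − 1.508502 = -0.508502
p = -0.127418 / -0.508502 = 0.2506

p = 0.2506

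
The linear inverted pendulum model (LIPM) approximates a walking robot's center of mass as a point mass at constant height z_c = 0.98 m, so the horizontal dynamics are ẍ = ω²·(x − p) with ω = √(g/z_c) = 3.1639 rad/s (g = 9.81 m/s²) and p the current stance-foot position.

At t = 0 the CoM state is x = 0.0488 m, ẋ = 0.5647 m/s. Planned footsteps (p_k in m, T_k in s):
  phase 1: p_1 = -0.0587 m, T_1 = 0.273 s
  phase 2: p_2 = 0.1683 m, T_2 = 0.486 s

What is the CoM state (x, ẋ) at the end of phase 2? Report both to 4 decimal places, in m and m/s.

x = 1.1909, ẋ = 3.4102

phase 1: p=-0.0587, T=0.273, ωT=0.863745, cosh=1.396804, sinh=0.975223; start (x,ẋ)=(0.048800, 0.564700) → end (x,ẋ)=(0.265516, 1.120467)
phase 2: p=0.1683, T=0.486, ωT=1.537655, cosh=2.434275, sinh=2.219391; start (x,ẋ)=(0.265516, 1.120467) → end (x,ẋ)=(1.190929, 3.410172)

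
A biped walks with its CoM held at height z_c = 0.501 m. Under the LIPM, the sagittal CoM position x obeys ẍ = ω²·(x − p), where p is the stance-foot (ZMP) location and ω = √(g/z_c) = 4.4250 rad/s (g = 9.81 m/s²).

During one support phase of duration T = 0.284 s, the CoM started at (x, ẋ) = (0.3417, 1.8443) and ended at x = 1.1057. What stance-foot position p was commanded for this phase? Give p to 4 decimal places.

p = 0.2404

ωT = 4.4250·0.284 = 1.256700; cosh(ωT) = 1.899199, sinh(ωT) = 1.614608
x(T) = p + (x₀−p)·cosh(ωT) + (ẋ₀/ω)·sinh(ωT) ⇒ p·(1 − cosh) = x(T) − x₀·cosh − (ẋ₀/ω)·sinh
numerator   = 1.1057 − (0.3417)·1.899199 − (1.8443/4.4250)·1.614608 = -0.216210
denominator = 1 − 1.899199 = -0.899199
p = -0.216210 / -0.899199 = 0.2404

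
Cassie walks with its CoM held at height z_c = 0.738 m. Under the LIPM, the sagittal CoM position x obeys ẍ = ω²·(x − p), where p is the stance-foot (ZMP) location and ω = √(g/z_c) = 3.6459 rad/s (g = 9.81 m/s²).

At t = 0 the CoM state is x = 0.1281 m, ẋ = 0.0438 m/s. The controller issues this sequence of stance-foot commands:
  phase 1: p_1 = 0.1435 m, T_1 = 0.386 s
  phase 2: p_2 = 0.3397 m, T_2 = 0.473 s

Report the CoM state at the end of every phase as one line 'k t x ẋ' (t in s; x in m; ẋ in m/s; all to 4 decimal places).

phase 1: p=0.1435, T=0.386, ωT=1.407317, cosh=2.164891, sinh=1.920092; start (x,ẋ)=(0.128100, 0.043800) → end (x,ẋ)=(0.133228, -0.012985)
phase 2: p=0.3397, T=0.473, ωT=1.724511, cosh=2.894018, sinh=2.715758; start (x,ẋ)=(0.133228, -0.012985) → end (x,ẋ)=(-0.267507, -2.081939)

1 0.3860 0.1332 -0.0130
2 0.8590 -0.2675 -2.0819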